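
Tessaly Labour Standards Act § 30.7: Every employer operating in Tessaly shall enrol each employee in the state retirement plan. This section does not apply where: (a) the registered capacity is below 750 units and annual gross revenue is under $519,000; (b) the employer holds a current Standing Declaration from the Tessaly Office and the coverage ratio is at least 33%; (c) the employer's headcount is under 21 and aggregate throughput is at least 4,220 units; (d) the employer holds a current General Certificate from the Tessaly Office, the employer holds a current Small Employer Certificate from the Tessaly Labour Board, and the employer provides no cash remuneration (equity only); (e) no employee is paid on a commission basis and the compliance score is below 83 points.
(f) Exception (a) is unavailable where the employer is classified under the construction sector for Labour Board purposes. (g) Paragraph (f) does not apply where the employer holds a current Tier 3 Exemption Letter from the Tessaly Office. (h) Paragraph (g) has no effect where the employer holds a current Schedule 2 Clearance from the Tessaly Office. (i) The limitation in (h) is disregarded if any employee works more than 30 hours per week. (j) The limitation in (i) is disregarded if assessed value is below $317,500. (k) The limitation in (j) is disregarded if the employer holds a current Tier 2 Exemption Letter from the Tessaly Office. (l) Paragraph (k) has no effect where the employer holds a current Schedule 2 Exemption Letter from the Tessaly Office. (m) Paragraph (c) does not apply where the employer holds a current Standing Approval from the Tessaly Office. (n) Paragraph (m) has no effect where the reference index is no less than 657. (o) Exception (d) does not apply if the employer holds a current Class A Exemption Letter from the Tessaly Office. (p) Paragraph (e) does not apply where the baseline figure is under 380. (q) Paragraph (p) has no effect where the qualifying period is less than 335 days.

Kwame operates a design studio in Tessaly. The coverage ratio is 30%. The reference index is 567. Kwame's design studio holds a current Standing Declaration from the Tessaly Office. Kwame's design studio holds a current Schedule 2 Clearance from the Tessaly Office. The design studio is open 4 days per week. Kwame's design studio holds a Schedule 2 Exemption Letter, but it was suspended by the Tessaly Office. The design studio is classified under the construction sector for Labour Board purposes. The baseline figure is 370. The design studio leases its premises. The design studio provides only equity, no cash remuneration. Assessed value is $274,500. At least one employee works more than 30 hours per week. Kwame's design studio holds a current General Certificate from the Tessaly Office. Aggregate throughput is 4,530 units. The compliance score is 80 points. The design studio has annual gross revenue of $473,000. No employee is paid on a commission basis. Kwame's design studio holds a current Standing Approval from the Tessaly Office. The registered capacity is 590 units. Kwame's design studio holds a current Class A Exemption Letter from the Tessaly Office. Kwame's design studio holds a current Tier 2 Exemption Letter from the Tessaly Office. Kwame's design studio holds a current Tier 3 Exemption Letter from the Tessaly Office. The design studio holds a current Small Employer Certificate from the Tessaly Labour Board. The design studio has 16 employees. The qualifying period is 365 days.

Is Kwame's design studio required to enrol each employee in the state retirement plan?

No — exception (a) applies; Kwame's design studio is not required to enrol each employee in the state retirement plan.

Exception (a)'s conditions are all satisfied: the registered capacity is 590 units, below the 750 units limit; annual gross revenue is $473,000, under the $519,000 limit. Under paragraphs (f)–(l): (f) would limit (a) — the design studio is classified under the construction sector — but (g) sets (f) aside: (g) operates against (f): a current Tier 3 Exemption Letter is held. (h) would limit (g) — a current Schedule 2 Clearance is held — but (i) sets (h) aside: (i) operates against (h): at least one employee exceeds 30 hours/week. (j) is triggered (assessed value is $274,500, below the $317,500 limit), but is set aside by (k): (k) operates — a current Tier 2 Exemption Letter is held. (l), which would lift (k), is inapplicable — no current Schedule 2 Exemption Letter is held. Exception (a) stands.
Exception (b) does not apply: the coverage ratio is 30%, short of 33%.
All of (c)'s requirements are met (the employer's headcount is 16, under the 21 limit; aggregate throughput is 4,530 units, meeting the 4,220 units threshold). Turning to paragraphs (m)–(n): (m) operates against (c): a current Standing Approval is held. (n) is not engaged (the reference index is 567, short of 657), so (m) stands. (c) is therefore removed.
All of (d)'s requirements are met (a current General Certificate is held; a current Small Employer Certificate is held; remuneration is equity-only). Turning to paragraph (o): (o) operates against (d): a current Class A Exemption Letter is held. So (d) is unavailable.
Exception (e)'s conditions are all satisfied: no employee is paid on commission; the compliance score is 80 points, below the 83 points limit. Turning to paragraphs (p)–(q): (p) operates — the baseline figure is 370, under the 380 limit. (q), which would lift (p), is not engaged — the qualifying period is 365 days, not less than 335 days. (e) is therefore removed.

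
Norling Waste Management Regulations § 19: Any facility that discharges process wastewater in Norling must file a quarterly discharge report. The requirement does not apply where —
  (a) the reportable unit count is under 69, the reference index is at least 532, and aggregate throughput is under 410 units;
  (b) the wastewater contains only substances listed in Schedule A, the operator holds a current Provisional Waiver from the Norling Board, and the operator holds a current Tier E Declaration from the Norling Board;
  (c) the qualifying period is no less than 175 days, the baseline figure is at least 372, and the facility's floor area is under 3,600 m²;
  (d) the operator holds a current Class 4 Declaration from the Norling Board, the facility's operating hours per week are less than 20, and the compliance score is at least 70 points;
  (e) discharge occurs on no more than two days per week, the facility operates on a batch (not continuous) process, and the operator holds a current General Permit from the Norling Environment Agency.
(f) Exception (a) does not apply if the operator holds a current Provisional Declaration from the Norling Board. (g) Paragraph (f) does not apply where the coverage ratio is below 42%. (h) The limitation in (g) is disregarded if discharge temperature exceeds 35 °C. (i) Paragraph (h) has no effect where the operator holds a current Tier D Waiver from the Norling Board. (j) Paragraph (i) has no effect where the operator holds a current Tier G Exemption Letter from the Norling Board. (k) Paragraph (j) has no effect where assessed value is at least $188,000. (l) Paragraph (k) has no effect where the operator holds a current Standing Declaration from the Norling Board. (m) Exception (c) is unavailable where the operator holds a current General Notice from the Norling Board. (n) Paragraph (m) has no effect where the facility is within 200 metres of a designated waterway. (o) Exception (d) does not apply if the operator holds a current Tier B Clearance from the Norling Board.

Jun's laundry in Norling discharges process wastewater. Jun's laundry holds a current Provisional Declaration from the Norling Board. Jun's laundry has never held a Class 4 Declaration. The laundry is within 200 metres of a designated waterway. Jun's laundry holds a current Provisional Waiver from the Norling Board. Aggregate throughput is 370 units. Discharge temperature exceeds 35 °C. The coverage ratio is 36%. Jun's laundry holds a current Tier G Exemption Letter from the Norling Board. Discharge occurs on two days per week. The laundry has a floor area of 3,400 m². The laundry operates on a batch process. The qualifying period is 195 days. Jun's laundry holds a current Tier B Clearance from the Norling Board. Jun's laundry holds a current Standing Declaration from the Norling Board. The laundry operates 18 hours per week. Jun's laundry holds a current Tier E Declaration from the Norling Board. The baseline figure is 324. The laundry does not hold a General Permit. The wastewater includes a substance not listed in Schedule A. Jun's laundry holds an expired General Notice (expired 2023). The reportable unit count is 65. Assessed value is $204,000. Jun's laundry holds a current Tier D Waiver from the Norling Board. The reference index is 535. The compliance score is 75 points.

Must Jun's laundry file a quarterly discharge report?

Exception (a)'s conditions are all satisfied: the reportable unit count is 65, under the 69 limit; the reference index is 535, meeting the 532 threshold; aggregate throughput is 370 units, under the 410 units limit. But: (f) operates against (a): a current Provisional Declaration is held. (g) would limit (f) — the coverage ratio is 36%, below the 42% limit — but (h) sets (g) aside: (h) operates against (g): discharge temperature exceeds 35 °C. (i) would limit (h) — a current Tier D Waiver is held — but (j) sets (i) aside: (j) is triggered — a current Tier G Exemption Letter is held. (k) would limit (j) — assessed value is $204,000, meeting the $188,000 threshold — but (l) sets (k) aside: (l) operates — a current Standing Declaration is held. Exception (a) does not apply.
Exception (b) requires that the wastewater contains only substances listed in Schedule A; but the wastewater includes a non-Schedule-A substance, so (b) is unavailable.
Exception (c) fails — the baseline figure is 324, short of 372.
Exception (d) does not apply: no current Class 4 Declaration is held.
Exception (e) fails — no General Permit is held.
No exception is made out. Jun's laundry falls within the general rule.

Yes — Jun's laundry must file a quarterly discharge report.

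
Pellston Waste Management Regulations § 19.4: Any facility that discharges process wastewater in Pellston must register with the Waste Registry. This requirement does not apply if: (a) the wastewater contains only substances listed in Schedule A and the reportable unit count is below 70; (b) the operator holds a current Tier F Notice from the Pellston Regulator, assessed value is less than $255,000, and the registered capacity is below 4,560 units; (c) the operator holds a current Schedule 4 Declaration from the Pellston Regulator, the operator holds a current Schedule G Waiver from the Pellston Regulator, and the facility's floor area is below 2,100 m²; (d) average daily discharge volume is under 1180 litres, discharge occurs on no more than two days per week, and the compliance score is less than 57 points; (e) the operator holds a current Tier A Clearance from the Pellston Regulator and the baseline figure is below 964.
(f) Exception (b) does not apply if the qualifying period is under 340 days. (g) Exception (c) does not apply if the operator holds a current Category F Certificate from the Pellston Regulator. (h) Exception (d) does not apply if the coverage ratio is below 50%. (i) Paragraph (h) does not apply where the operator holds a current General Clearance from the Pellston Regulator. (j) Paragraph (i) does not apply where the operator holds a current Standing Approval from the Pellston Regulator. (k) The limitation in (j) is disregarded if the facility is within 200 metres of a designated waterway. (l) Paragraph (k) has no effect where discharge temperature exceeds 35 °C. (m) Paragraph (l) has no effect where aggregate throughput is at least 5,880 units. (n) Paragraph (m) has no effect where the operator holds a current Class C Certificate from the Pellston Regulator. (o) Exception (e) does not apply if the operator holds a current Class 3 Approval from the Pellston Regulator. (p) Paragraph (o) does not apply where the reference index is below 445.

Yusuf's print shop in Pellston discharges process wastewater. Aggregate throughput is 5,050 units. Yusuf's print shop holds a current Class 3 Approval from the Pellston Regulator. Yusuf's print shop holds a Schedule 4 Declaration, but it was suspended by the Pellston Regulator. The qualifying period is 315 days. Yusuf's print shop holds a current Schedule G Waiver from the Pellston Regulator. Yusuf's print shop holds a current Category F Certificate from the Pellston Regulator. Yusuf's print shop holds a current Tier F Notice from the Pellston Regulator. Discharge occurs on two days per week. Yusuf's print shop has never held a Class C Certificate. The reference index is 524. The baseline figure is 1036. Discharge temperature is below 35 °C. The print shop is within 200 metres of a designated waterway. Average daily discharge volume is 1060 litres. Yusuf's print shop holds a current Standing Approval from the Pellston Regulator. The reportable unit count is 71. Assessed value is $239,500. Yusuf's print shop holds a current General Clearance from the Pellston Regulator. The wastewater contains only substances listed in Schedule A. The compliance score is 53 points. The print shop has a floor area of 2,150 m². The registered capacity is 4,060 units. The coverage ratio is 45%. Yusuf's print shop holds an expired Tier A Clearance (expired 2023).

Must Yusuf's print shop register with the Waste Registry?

No — exception (d) applies; Yusuf's print shop is not required to register with the Waste Registry.

Exception (a) does not apply: the reportable unit count is 71, not below 70.
Exception (b) is satisfied on its face — a current Tier F Notice is held; assessed value is $239,500, less than the $255,000 limit; the registered capacity is 4,060 units, below the 4,560 units limit. However, paragraph (f) must be considered: (f) operates against (b): the qualifying period is 315 days, under the 340 days limit. (b) is therefore removed.
Exception (c) fails — there is no Schedule 4 Declaration in force.
Exception (d): average daily discharge volume is 1060 litres, under the 1180 litres limit; discharge occurs on no more than two days per week; the compliance score is 53 points, less than the 57 points limit — every condition holds. Applying paragraphs (h)–(n): (h) would limit (d) — the coverage ratio is 45%, below the 50% limit — but (i) sets (h) aside: (i) applies — a current General Clearance is held. (j) would limit (i) — a current Standing Approval is held — but (k) sets (j) aside: (k) operates against (j): the print shop is within 200 m of a designated waterway. (l), which would lift (k), is not engaged — discharge temperature is below 35 °C. (d) remains available.
Exception (e) fails — no current Tier A Clearance is held.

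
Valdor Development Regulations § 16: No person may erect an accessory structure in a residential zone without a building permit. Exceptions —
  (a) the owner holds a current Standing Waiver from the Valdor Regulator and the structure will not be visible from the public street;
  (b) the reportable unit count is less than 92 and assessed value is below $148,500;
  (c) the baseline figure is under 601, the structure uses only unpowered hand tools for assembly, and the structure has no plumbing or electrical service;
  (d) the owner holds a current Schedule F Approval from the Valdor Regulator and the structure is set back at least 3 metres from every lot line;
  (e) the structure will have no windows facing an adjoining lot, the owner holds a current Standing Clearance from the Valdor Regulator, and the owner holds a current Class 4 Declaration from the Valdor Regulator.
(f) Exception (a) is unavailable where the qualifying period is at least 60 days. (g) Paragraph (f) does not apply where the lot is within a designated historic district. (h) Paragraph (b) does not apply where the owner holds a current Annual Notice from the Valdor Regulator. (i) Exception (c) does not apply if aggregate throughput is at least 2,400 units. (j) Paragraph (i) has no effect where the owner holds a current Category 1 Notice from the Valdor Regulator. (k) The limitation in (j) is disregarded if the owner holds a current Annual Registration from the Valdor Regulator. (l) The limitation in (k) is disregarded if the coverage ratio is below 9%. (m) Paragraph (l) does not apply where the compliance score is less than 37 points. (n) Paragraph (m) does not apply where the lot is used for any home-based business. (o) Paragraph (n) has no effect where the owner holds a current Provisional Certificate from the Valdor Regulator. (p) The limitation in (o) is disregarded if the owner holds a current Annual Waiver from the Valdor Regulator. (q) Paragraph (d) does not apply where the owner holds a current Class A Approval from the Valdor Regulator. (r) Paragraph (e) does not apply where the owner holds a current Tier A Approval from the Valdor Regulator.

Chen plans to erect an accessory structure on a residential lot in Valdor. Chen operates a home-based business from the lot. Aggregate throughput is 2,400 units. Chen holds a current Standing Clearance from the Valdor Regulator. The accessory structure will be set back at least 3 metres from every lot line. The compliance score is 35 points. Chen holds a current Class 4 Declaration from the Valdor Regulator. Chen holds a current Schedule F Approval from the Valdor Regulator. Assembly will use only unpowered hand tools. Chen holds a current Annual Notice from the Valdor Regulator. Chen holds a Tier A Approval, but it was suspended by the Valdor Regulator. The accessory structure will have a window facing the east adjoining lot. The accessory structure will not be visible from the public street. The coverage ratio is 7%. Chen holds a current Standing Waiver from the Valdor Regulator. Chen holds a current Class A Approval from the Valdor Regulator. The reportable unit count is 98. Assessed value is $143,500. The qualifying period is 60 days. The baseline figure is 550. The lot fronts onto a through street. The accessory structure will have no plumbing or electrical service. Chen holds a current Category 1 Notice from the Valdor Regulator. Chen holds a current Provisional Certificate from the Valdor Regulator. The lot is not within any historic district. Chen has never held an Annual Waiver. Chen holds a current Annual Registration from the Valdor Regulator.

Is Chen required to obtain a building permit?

Yes — Chen must obtain a building permit.

Exception (a)'s conditions are all satisfied: a current Standing Waiver is held; the structure will not be visible from the street. Turning to paragraphs (f)–(g): (f) is engaged — the qualifying period is 60 days, meeting the 60 days threshold. (g), which would lift (f), is not engaged — the lot is not in a historic district. (a) is therefore removed.
Exception (b) does not apply: the reportable unit count is 98, not less than 92.
Exception (c): the baseline figure is 550, under the 601 limit; assembly uses only hand tools; there is no plumbing or electrical service — every condition holds. But: (i) operates — aggregate throughput is 2,400 units, meeting the 2,400 units threshold. (j) would limit (i) — a current Category 1 Notice is held — but (k) sets (j) aside: (k) operates against (j): a current Annual Registration is held. (l) would limit (k) — the coverage ratio is 7%, below the 9% limit — but (m) sets (l) aside: (m) operates — the compliance score is 35 points, less than the 37 points limit. (n) would limit (m) — a home-based business operates on the lot — but (o) sets (n) aside: (o) operates against (n): a current Provisional Certificate is held. (p), which would lift (o), is not triggered — there is no Annual Waiver in force. (c) is therefore removed.
All of (d)'s requirements are met (a current Schedule F Approval is held; the setback is at least 3 m on every side). But: (q) operates against (d): a current Class A Approval is held. Exception (d) does not apply.
Exception (e) fails — a window faces an adjoining lot.
No exception is made out. Chen falls within the general rule.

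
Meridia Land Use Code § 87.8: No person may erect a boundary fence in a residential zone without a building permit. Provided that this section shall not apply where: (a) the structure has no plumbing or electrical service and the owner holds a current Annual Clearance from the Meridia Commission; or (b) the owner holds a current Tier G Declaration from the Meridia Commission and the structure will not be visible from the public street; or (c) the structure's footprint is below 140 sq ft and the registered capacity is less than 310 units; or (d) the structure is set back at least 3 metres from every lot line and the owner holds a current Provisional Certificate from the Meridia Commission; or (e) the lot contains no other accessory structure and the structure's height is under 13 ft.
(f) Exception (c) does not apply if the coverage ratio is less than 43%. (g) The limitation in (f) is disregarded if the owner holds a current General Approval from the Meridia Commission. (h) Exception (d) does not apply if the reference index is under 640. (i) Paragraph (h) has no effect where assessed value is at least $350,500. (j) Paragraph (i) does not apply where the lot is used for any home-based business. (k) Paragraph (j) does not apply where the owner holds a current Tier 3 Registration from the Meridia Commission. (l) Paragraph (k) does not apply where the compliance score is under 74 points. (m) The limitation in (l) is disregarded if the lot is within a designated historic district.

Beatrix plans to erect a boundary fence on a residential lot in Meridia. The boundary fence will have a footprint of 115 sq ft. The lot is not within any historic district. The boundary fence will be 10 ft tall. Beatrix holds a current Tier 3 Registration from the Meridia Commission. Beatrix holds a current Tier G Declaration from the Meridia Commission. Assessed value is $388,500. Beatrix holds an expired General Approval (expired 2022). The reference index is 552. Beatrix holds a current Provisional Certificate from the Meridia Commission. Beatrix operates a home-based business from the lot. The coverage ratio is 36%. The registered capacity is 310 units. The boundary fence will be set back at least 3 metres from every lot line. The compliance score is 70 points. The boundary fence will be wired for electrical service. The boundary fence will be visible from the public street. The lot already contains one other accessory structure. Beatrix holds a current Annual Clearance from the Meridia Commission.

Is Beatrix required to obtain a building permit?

Yes — Beatrix must obtain a building permit.

Exception (a) does not apply: electrical service is planned.
Exception (b) fails — the structure will be visible from the street.
Exception (c) fails — the registered capacity is 310 units, not less than 310 units.
Exception (d)'s conditions are all satisfied: the setback is at least 3 m on every side; a current Provisional Certificate is held. But applying paragraphs (h)–(m): (h) operates against (d): the reference index is 552, under the 640 limit. (i) would limit (h) — assessed value is $388,500, meeting the $350,500 threshold — but (j) sets (i) aside: (j) is triggered — a home-based business operates on the lot. (k) would limit (j) — a current Tier 3 Registration is held — but (l) sets (k) aside: (l) is engaged — the compliance score is 70 points, under the 74 points limit. (m) is not engaged (the lot is not in a historic district), so (l) stands. Exception (d) does not apply.
Exception (e) does not apply: the lot already has another accessory structure.
Every exception is unavailable, so the rule governs.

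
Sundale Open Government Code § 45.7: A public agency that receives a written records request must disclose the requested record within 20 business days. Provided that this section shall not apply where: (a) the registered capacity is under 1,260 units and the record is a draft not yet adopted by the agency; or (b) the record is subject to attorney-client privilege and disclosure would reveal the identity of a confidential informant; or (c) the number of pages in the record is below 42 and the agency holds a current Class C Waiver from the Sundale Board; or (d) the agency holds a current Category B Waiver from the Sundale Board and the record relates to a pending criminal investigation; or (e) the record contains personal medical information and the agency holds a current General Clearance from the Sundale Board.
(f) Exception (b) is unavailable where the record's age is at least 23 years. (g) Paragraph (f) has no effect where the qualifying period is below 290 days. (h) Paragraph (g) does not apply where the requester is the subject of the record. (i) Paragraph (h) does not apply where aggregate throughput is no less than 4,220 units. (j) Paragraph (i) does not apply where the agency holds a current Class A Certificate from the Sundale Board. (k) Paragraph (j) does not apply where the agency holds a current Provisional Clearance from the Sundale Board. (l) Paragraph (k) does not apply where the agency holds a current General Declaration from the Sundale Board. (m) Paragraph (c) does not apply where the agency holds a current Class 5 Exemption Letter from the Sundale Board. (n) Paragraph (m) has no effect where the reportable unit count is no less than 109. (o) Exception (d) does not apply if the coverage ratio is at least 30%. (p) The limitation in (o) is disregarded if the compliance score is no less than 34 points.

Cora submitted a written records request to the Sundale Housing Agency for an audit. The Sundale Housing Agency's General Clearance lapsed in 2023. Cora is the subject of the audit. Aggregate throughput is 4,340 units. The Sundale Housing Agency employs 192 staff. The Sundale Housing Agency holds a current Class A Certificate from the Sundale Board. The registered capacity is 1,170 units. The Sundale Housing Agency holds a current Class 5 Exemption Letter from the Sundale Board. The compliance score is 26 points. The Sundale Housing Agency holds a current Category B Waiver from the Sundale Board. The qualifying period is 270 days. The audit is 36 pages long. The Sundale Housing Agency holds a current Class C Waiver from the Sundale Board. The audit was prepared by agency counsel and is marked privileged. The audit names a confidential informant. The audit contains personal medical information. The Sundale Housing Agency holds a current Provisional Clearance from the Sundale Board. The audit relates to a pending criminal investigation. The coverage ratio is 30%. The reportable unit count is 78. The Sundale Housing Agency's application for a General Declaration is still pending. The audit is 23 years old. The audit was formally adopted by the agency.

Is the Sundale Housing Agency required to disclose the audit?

No — exception (b) applies; the Sundale Housing Agency is not required to disclose the audit.

Exception (a) does not apply: the audit has been formally adopted.
All of (b)'s requirements are met (the audit is privileged; the audit names a confidential informant). Under paragraphs (f)–(l): (f) would limit (b) — the record's age is 23 years, meeting the 23 years threshold — but (g) sets (f) aside: (g) applies — the qualifying period is 270 days, below the 290 days limit. (h) applies (Cora is the subject of the audit), but is overridden by (i): (i) is triggered — aggregate throughput is 4,340 units, meeting the 4,220 units threshold. (j) is engaged (a current Class A Certificate is held), but is overridden by (k): (k) operates against (j): a current Provisional Clearance is held. (l) does not operate here (the General Declaration is not current), so (k) stands. (b) remains available.
Exception (c)'s conditions are all satisfied: the number of pages in the record is 36, below the 42 limit; a current Class C Waiver is held. But applying paragraphs (m)–(n): (m) is triggered — a current Class 5 Exemption Letter is held. (n) is not engaged (the reportable unit count is 78, short of 109), so (m) stands. Exception (c) does not apply.
Exception (d) is satisfied on its face — a current Category B Waiver is held; the audit relates to a pending investigation. However, paragraphs (o)–(p) must be considered: (o) applies — the coverage ratio is 30%, meeting the 30% threshold. (p), which would lift (o), is not triggered — the compliance score is 26 points, short of 34 points. (d) is therefore removed.
Exception (e) does not apply: no current General Clearance is held.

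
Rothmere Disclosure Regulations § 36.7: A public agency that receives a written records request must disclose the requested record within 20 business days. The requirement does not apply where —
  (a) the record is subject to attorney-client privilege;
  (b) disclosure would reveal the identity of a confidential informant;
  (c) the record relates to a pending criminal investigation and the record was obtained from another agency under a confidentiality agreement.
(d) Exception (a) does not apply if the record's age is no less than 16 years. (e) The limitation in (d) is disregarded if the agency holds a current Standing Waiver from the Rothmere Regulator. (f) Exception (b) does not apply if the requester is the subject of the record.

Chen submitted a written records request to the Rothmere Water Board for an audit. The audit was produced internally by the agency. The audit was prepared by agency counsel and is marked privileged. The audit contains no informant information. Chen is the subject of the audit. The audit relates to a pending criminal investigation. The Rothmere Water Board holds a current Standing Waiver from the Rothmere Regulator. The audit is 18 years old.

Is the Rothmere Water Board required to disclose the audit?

Exception (a)'s conditions are all satisfied: the audit is privileged. Considering the limiting provisions: (d) would limit (a) — the record's age is 18 years, meeting the 16 years threshold — but (e) sets (d) aside: (e) operates — a current Standing Waiver is held. (a) remains available.
Exception (b) fails — the audit contains no informant information.
Exception (c) fails — the audit was produced internally.

No — exception (a) applies; the Rothmere Water Board is not required to disclose the audit.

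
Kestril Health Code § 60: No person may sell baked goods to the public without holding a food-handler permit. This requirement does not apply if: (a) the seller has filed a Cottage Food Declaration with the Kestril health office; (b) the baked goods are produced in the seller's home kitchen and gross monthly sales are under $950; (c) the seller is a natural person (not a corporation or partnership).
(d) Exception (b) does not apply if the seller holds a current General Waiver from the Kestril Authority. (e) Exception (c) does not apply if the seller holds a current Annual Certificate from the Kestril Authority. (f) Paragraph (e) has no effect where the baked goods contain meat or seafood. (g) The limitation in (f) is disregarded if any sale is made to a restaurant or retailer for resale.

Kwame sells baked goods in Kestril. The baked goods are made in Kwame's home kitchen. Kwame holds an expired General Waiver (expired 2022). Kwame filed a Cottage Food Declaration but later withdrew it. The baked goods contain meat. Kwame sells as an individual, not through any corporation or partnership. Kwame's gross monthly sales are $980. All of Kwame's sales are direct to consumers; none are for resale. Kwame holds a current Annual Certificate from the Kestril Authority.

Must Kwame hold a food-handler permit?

Exception (a) requires that the seller has filed a Cottage Food Declaration with the Kestril health office; but the Cottage Food Declaration was withdrawn, so (a) is unavailable.
Exception (b) fails — gross monthly sales are $980, not under $950.
Exception (c) is satisfied on its face — the seller is a natural person. Applying paragraphs (e)–(g): (e) operates (a current Annual Certificate is held), but is itself disapplied by (f): (f) operates against (e): the baked goods contain meat. (g), which would lift (f), is inapplicable — no sales are for resale. Exception (c) stands.

No — exception (c) applies; Kwame is not required to hold a food-handler permit.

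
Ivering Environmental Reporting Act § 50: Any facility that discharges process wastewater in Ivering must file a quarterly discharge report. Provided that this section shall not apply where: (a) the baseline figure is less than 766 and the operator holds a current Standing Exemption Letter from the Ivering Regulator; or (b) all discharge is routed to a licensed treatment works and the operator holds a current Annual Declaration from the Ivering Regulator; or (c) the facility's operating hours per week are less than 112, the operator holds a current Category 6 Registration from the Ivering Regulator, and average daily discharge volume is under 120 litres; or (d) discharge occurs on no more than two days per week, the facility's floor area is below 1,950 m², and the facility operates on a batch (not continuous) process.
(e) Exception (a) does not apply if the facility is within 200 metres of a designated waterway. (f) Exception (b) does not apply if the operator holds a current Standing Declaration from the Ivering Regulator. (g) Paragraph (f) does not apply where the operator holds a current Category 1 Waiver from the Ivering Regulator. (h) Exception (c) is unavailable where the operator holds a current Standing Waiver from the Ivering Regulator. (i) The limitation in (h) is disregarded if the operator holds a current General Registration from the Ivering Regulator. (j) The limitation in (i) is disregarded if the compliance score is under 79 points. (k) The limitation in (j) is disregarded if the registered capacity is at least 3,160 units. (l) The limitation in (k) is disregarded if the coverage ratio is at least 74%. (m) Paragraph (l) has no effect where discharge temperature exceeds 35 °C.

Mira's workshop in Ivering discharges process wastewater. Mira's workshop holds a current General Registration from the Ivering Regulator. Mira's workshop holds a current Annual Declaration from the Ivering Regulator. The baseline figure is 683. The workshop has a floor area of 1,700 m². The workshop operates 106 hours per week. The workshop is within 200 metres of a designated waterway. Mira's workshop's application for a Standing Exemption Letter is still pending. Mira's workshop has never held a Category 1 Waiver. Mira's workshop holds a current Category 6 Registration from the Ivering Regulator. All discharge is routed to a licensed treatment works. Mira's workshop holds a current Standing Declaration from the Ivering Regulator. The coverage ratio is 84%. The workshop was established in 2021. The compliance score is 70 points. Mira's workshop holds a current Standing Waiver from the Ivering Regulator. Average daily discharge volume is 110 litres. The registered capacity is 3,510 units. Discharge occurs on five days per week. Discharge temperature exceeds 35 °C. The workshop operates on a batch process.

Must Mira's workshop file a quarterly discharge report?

Exception (a) fails — no current Standing Exemption Letter is held.
All of (b)'s requirements are met (discharge is routed to a licensed treatment works; a current Annual Declaration is held). However, paragraphs (f)–(g) must be considered: (f) operates against (b): a current Standing Declaration is held. (g), which would lift (f), is not engaged — there is no Category 1 Waiver in force. (b) is therefore removed.
Exception (c): the facility's operating hours per week are 106, less than the 112 limit; a current Category 6 Registration is held; average daily discharge volume is 110 litres, under the 120 litres limit — every condition holds. Under paragraphs (h)–(m): (h) would limit (c) — a current Standing Waiver is held — but (i) sets (h) aside: (i) operates against (h): a current General Registration is held. (j) is engaged (the compliance score is 70 points, under the 79 points limit), but is set aside by (k): (k) is triggered — the registered capacity is 3,510 units, meeting the 3,160 units threshold. (l) would limit (k) — the coverage ratio is 84%, meeting the 74% threshold — but (m) sets (l) aside: (m) operates against (l): discharge temperature exceeds 35 °C. (c) remains available.
Exception (d) requires that discharge occurs on no more than two days per week; but discharge occurs on five days per week, so (d) is unavailable.

No — exception (c) applies; Mira's workshop is not required to file a quarterly discharge report.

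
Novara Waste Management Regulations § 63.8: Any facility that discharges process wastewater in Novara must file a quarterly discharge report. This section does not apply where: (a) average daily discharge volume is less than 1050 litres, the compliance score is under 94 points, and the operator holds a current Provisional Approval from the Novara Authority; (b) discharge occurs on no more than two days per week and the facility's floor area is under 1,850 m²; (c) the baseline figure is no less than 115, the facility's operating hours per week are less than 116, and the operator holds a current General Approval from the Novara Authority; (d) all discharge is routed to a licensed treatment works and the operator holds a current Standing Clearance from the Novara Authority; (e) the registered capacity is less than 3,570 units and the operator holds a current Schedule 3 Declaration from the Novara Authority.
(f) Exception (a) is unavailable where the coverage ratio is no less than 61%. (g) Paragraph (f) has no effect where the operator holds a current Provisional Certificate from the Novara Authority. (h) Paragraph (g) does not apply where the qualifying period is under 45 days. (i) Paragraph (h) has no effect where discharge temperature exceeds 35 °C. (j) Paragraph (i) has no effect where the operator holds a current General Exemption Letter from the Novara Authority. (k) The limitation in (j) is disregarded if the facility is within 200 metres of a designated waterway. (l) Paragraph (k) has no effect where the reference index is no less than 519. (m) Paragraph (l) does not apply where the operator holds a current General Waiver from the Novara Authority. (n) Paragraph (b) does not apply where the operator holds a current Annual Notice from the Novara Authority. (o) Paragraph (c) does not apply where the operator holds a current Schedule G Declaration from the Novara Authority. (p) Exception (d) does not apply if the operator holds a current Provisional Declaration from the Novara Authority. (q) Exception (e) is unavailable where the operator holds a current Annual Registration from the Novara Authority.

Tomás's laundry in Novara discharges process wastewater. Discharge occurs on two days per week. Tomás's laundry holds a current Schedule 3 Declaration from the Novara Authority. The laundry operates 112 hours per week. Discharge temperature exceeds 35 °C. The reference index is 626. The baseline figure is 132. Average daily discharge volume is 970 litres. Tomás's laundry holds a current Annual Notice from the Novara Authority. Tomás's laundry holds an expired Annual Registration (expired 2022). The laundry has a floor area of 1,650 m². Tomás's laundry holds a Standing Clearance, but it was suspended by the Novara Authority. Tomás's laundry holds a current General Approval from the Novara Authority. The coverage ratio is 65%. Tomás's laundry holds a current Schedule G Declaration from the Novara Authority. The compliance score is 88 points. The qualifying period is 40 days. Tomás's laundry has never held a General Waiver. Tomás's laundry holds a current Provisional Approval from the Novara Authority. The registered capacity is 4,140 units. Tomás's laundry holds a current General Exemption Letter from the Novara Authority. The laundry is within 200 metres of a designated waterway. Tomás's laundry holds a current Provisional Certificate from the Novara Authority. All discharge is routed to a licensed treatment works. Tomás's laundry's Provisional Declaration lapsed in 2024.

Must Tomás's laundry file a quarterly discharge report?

All of (a)'s requirements are met (average daily discharge volume is 970 litres, less than the 1050 litres limit; the compliance score is 88 points, under the 94 points limit; a current Provisional Approval is held). Turning to paragraphs (f)–(m): (f) operates against (a): the coverage ratio is 65%, meeting the 61% threshold. (g) would limit (f) — a current Provisional Certificate is held — but (h) sets (g) aside: (h) operates against (g): the qualifying period is 40 days, under the 45 days limit. (i) would limit (h) — discharge temperature exceeds 35 °C — but (j) sets (i) aside: (j) is engaged — a current General Exemption Letter is held. (k) would limit (j) — the laundry is within 200 m of a designated waterway — but (l) sets (k) aside: (l) operates against (k): the reference index is 626, meeting the 519 threshold. (m), which would lift (l), does not operate here — the General Waiver is not current. (a) is therefore removed.
Exception (b) is satisfied on its face — discharge occurs on no more than two days per week; the facility's floor area is 1,650 m², under the 1,850 m² limit. However, paragraph (n) must be considered: (n) operates — a current Annual Notice is held. (b) is therefore removed.
Exception (c): the baseline figure is 132, meeting the 115 threshold; the facility's operating hours per week are 112, less than the 116 limit; a current General Approval is held — every condition holds. But applying paragraph (o): (o) operates against (c): a current Schedule G Declaration is held. (c) is therefore removed.
Exception (d) does not apply: the Standing Clearance is not current.
Exception (e) fails — the registered capacity is 4,140 units, not less than 3,570 units.
No exception is made out. Tomás's laundry falls within the general rule.

Yes — Tomás's laundry must file a quarterly discharge report.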